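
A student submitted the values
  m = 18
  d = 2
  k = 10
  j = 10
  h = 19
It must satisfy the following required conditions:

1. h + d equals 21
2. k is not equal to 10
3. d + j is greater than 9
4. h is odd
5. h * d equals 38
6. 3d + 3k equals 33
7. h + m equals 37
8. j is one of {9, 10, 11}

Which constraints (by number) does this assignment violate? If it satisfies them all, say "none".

Constraints 2 and 6 are violated.

1. h + d = 19 + 2 = 21 — OK.
2. k = 10, but 10 is required to differ — violated.
3. d + j = 2 + 10 = 12; 12 > 9 — OK.
4. h = 19 is odd — OK.
5. h * d = 19 * 2 = 38 — OK.
6. 3d + 3k = 3(2) + 3(10) = 36, not 33 — violated.
7. h + m = 19 + 18 = 37 — OK.
8. j = 10 is in {9, 10, 11} — OK.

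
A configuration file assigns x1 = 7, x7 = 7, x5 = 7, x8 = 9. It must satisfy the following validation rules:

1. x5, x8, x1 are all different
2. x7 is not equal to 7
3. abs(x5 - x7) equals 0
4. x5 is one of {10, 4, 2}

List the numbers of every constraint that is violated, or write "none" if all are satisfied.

The assignment fails constraints 1, 2, and 4.

1. x5 = x1 = 7, not all different — fails.
2. x7 = 7, but 7 is required to differ — fails.
3. abs(7 - 7) = 0 — holds.
4. x5 = 7 is not in {10, 4, 2} — fails.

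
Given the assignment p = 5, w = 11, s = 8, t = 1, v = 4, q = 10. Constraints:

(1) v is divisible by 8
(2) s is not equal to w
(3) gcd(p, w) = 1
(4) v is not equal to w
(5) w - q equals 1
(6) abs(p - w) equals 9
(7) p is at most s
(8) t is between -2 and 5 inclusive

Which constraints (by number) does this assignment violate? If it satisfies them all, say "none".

Constraints 1 and 6 do not hold.

(1) 4 = 8*0 + 4, so 8 does not divide 4 — does not hold.
(2) s = 8, w = 11; distinct — holds.
(3) gcd(5, 11) = 1 — holds.
(4) v = 4, w = 11; distinct — holds.
(5) w - q = 11 - 10 = 1 — holds.
(6) abs(5 - 11) = 6, not 9 — does not hold.
(7) p = 5, s = 8; 5 ≤ 8 — holds.
(8) t = 1 lies in [-2, 5] — holds.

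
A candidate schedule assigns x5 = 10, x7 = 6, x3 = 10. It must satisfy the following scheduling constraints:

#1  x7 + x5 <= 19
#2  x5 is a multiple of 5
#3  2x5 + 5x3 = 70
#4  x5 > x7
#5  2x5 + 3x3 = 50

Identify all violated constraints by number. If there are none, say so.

#1 x7 + x5 = 6 + 10 = 16; 16 ≤ 19  ✓
#2 10 / 5 = 2, so 5 divides 10  ✓
#3 2x5 + 5x3 = 2(10) + 5(10) = 70  ✓
#4 x5 = 10, x7 = 6; 10 > 6  ✓
#5 2x5 + 3x3 = 2(10) + 3(10) = 50  ✓

None — every constraint holds.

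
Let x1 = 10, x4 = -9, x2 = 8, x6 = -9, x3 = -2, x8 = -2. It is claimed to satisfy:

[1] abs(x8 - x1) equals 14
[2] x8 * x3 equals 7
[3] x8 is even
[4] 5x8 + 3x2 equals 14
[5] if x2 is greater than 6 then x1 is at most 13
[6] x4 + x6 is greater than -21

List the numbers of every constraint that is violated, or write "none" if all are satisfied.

[1] abs(-2 - 10) = 12, not 14  FAIL
[2] x8 * x3 = -2 * (-2) = 4, not 7  FAIL
[3] x8 = -2 is even  OK
[4] 5x8 + 3x2 = 5(-2) + 3(8) = 14  OK
[5] x2 = 8 > 6, so we need x1 ≤ 13; x1 = 10 ≤ 13  OK
[6] x4 + x6 = -9 + (-9) = -18; -18 > -21  OK

Violated: 1, 2.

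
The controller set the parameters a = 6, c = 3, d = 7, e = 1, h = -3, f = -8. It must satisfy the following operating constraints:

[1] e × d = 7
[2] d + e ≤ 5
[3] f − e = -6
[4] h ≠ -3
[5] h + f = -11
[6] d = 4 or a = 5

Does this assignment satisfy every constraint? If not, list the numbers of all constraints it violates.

Constraints 2, 3, 4, and 6 are violated.

[1] e × d = 1 × 7 = 7 — holds.
[2] d + e = 7 + 1 = 8; 8 > 5, bound 5 not met — does not hold.
[3] f − e = -8 − 1 = -9, not -6 — does not hold.
[4] h = -3, but -3 is required to differ — does not hold.
[5] h + f = -3 + (-8) = -11 — holds.
[6] d = 7 ≠ 4 and a = 6 ≠ 5; both disjuncts false — does not hold.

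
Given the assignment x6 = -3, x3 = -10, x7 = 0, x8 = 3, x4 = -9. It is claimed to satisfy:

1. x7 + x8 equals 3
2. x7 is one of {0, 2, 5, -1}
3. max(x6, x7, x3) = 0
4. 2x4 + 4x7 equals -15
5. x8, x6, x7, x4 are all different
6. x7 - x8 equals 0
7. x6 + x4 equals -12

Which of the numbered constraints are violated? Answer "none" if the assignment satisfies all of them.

Constraints 4 and 6 do not hold.

1. x7 + x8 = 0 + 3 = 3 — satisfied.
2. x7 = 0 is in {0, 2, 5, -1} — satisfied.
3. max(-3, 0, -10) = 0 — satisfied.
4. 2x4 + 4x7 = 2(-9) + 4(0) = -18, not -15 — violated.
5. values 3, -3, 0, -9 are pairwise distinct — satisfied.
6. x7 - x8 = 0 - 3 = -3, not 0 — violated.
7. x6 + x4 = -3 + (-9) = -12 — satisfied.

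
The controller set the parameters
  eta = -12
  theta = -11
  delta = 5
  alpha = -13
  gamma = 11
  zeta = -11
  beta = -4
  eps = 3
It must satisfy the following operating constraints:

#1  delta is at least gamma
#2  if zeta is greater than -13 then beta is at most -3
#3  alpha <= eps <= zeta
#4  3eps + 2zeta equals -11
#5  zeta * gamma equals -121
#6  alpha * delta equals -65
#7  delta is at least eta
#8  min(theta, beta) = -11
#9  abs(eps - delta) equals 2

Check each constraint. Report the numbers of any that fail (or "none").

Constraints 1, 3, 4 are violated.

#1 delta = 5, gamma = 11; 5 < 11 (want ≥) — fails.
#2 zeta = -11 > -13, so we need beta ≤ -3; beta = -4 ≤ -3 — holds.
#3 values -13, 3, -11; eps = 3 is not <= zeta = -11 — fails.
#4 3eps + 2zeta = 3(3) + 2(-11) = -13, not -11 — fails.
#5 zeta * gamma = -11 * 11 = -121 — holds.
#6 alpha * delta = -13 * 5 = -65 — holds.
#7 delta = 5, eta = -12; 5 ≥ -12 — holds.
#8 min(-11, -4) = -11 — holds.
#9 abs(3 - 5) = 2 — holds.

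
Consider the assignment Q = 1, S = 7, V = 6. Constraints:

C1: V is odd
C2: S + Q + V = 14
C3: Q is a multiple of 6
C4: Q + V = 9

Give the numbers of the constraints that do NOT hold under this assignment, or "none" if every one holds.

C1: V = 6 is even  FAIL
C2: S + Q + V = 7 + 1 + 6 = 14  OK
C3: 1 = 6×0 + 1, so 6 does not divide 1  FAIL
C4: Q + V = 1 + 6 = 7, not 9  FAIL

Violated: 1, 3, 4.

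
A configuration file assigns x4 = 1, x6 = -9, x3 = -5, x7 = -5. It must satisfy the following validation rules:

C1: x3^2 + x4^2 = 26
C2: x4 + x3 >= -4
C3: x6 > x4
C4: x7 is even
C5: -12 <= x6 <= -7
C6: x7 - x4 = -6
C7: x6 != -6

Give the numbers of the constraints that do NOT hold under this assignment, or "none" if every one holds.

C1: x3^2 + x4^2 = (-5)^2 + 1^2 = 25 + 1 = 26  holds
C2: x4 + x3 = 1 + (-5) = -4; -4 ≥ -4  holds
C3: x6 = -9, x4 = 1; -9 ≤ 1 (want >)  fails
C4: x7 = -5 is odd  fails
C5: x6 = -9 lies in [-12, -7]  holds
C6: x7 - x4 = -5 - 1 = -6  holds
C7: x6 = -9, and -9 ≠ -6  holds

Violated: 3 and 4.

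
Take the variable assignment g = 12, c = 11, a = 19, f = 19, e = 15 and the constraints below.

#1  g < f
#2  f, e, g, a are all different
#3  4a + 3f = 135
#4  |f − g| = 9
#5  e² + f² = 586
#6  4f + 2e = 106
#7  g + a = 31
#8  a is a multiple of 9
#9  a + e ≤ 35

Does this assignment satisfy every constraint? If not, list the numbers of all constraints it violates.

#1 g = 12, f = 19; 12 < 19 — satisfied.
#2 f = a = 19, not all different — violated.
#3 4a + 3f = 4(19) + 3(19) = 133, not 135 — violated.
#4 |19 − 12| = 7, not 9 — violated.
#5 e² + f² = 15² + 19² = 225 + 361 = 586 — satisfied.
#6 4f + 2e = 4(19) + 2(15) = 106 — satisfied.
#7 g + a = 12 + 19 = 31 — satisfied.
#8 19 = 9×2 + 1, so 9 does not divide 19 — violated.
#9 a + e = 19 + 15 = 34; 34 ≤ 35 — satisfied.

Constraints 2, 3, 4, and 8 are violated.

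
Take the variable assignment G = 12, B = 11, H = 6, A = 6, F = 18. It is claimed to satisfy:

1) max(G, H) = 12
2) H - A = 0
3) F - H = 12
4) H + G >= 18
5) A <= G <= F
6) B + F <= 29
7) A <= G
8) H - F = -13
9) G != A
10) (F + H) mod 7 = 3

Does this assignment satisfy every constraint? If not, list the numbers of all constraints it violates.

1) max(12, 6) = 12 — holds.
2) H - A = 6 - 6 = 0 — holds.
3) F - H = 18 - 6 = 12 — holds.
4) H + G = 6 + 12 = 18; 18 ≥ 18 — holds.
5) values 6 <= 12 <= 18 — holds.
6) B + F = 11 + 18 = 29; 29 ≤ 29 — holds.
7) A = 6, G = 12; 6 ≤ 12 — holds.
8) H - F = 6 - 18 = -12, not -13 — fails.
9) G = 12, A = 6; distinct — holds.
10) F + H = 24; 24 mod 7 = 3 — holds.

The assignment fails constraint 8.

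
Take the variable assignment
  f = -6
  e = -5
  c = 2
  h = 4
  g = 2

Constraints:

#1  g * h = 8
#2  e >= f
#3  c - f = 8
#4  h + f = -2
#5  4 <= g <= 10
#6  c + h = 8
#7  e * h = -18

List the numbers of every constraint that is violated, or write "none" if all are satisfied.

Violated: 5, 6, and 7.

#1 g * h = 2 * 4 = 8  OK
#2 e = -5, f = -6; -5 ≥ -6  OK
#3 c - f = 2 - (-6) = 8  OK
#4 h + f = 4 + (-6) = -2  OK
#5 g = 2 is outside [4, 10]  FAIL
#6 c + h = 2 + 4 = 6, not 8  FAIL
#7 e * h = -5 * 4 = -20, not -18  FAIL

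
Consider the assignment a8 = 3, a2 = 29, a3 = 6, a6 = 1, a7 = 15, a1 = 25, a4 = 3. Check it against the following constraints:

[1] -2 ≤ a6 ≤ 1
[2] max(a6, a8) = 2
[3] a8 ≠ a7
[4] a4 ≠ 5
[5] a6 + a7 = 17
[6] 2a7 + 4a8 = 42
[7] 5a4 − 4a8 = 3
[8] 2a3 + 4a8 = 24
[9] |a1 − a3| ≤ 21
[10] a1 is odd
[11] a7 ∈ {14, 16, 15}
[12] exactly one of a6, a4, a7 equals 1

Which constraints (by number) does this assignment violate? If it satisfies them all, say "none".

[1] a6 = 1 lies in [-2, 1] — holds.
[2] max(1, 3) = 3, not 2 — does not hold.
[3] a8 = 3, a7 = 15; distinct — holds.
[4] a4 = 3, and 3 ≠ 5 — holds.
[5] a6 + a7 = 1 + 15 = 16, not 17 — does not hold.
[6] 2a7 + 4a8 = 2(15) + 4(3) = 42 — holds.
[7] 5a4 − 4a8 = 5(3) − 4(3) = 3 — holds.
[8] 2a3 + 4a8 = 2(6) + 4(3) = 24 — holds.
[9] |25 − 6| = 19; 19 ≤ 21 — holds.
[10] a1 = 25 is odd — holds.
[11] a7 = 15 is in {14, 16, 15} — holds.
[12] a6=1, a4=3, a7=15; 1 of them equals 1 — holds.

Constraints 2, 5 are violated.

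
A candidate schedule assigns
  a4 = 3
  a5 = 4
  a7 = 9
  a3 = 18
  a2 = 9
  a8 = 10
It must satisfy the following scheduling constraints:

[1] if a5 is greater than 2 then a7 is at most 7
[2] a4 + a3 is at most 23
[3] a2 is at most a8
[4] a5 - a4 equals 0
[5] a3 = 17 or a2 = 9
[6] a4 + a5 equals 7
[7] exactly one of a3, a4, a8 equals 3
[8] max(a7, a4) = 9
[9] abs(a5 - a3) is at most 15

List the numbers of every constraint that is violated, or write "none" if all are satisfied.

No — constraints 1, 4 are not satisfied.

[1] a5 = 4 > 2, so we need a7 ≤ 7; but a7 = 9 > 7 — violated.
[2] a4 + a3 = 3 + 18 = 21; 21 ≤ 23 — OK.
[3] a2 = 9, a8 = 10; 9 ≤ 10 — OK.
[4] a5 - a4 = 4 - 3 = 1, not 0 — violated.
[5] a3 = 18 ≠ 17, but a2 = 9 = 9 (second disjunct) — OK.
[6] a4 + a5 = 3 + 4 = 7 — OK.
[7] a3=18, a4=3, a8=10; 1 of them equals 3 — OK.
[8] max(9, 3) = 9 — OK.
[9] abs(4 - 18) = 14; 14 ≤ 15 — OK.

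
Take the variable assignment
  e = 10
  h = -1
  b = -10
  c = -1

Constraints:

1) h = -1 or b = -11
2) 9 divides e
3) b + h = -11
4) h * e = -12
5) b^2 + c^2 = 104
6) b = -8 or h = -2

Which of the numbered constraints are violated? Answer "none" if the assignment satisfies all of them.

1) h = -1 = -1 (first disjunct)  OK
2) 10 = 9*1 + 1, so 9 does not divide 10  FAIL
3) b + h = -10 + (-1) = -11  OK
4) h * e = -1 * 10 = -10, not -12  FAIL
5) b^2 + c^2 = (-10)^2 + (-1)^2 = 100 + 1 = 101, not 104  FAIL
6) b = -10 ≠ -8 and h = -1 ≠ -2; both disjuncts false  FAIL

The assignment fails constraints 2, 4, 5, and 6.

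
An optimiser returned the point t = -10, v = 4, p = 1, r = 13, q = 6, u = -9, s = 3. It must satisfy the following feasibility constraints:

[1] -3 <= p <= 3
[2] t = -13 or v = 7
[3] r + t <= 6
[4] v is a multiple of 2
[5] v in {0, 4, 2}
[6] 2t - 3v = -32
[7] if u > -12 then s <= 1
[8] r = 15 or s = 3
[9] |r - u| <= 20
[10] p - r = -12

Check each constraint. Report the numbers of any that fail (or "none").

[1] p = 1 lies in [-3, 3] — holds.
[2] t = -10 ≠ -13 and v = 4 ≠ 7; both disjuncts false — does not hold.
[3] r + t = 13 + (-10) = 3; 3 ≤ 6 — holds.
[4] 4 / 2 = 2, so 2 divides 4 — holds.
[5] v = 4 is in {0, 4, 2} — holds.
[6] 2t - 3v = 2(-10) - 3(4) = -32 — holds.
[7] u = -9 > -12, so we need s ≤ 1; but s = 3 > 1 — does not hold.
[8] r = 13 ≠ 15, but s = 3 = 3 (second disjunct) — holds.
[9] |13 - (-9)| = 22; 22 > 20, exceeds bound 20 — does not hold.
[10] p - r = 1 - 13 = -12 — holds.

The assignment fails constraints 2, 7, and 9.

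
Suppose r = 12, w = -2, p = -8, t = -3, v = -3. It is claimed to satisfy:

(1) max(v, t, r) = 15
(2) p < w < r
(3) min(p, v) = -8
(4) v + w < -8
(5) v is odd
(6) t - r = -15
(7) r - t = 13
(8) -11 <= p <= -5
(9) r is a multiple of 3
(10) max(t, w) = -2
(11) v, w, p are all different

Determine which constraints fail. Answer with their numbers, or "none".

The assignment fails constraints 1, 4, and 7.

(1) max(-3, -3, 12) = 12, not 15  ✗
(2) values -8 < -2 < 12  ✓
(3) min(-8, -3) = -8  ✓
(4) v + w = -3 + (-2) = -5; -5 ≥ -8, bound -8 not met  ✗
(5) v = -3 is odd  ✓
(6) t - r = -3 - 12 = -15  ✓
(7) r - t = 12 - (-3) = 15, not 13  ✗
(8) p = -8 lies in [-11, -5]  ✓
(9) 12 / 3 = 4, so 3 divides 12  ✓
(10) max(-3, -2) = -2  ✓
(11) values -3, -2, -8 are pairwise distinct  ✓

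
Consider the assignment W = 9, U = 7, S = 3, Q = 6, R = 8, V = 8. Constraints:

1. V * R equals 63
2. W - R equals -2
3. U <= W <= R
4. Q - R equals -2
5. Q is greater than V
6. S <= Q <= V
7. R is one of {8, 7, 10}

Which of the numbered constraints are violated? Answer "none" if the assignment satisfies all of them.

1. V * R = 8 * 8 = 64, not 63 — violated.
2. W - R = 9 - 8 = 1, not -2 — violated.
3. values 7, 9, 8; W = 9 is not <= R = 8 — violated.
4. Q - R = 6 - 8 = -2 — satisfied.
5. Q = 6, V = 8; 6 ≤ 8 (want >) — violated.
6. values 3 <= 6 <= 8 — satisfied.
7. R = 8 is in {8, 7, 10} — satisfied.

Constraints 1, 2, 3, and 5 do not hold.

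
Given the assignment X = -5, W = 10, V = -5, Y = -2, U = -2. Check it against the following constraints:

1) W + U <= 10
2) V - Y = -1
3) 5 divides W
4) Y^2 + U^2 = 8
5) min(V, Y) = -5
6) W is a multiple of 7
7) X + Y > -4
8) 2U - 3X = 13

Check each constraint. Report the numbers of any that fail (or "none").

1) W + U = 10 + (-2) = 8; 8 ≤ 10 — holds.
2) V - Y = -5 - (-2) = -3, not -1 — fails.
3) 10 / 5 = 2, so 5 divides 10 — holds.
4) Y^2 + U^2 = (-2)^2 + (-2)^2 = 4 + 4 = 8 — holds.
5) min(-5, -2) = -5 — holds.
6) 10 = 7*1 + 3, so 7 does not divide 10 — fails.
7) X + Y = -5 + (-2) = -7; -7 ≤ -4, bound -4 not met — fails.
8) 2U - 3X = 2(-2) - 3(-5) = 11, not 13 — fails.

Constraints 2, 6, 7, 8 do not hold.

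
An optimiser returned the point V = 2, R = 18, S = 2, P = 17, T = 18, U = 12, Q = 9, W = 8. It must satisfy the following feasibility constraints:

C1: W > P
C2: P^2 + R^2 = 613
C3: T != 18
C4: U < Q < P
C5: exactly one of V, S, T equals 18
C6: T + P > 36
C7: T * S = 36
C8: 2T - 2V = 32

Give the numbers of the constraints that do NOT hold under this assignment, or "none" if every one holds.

Violated: 1, 3, 4, 6.

C1: W = 8, P = 17; 8 ≤ 17 (want >) — does not hold.
C2: P^2 + R^2 = 17^2 + 18^2 = 289 + 324 = 613 — holds.
C3: T = 18, but 18 is required to differ — does not hold.
C4: values 12, 9, 17; U = 12 is not < Q = 9 — does not hold.
C5: V=2, S=2, T=18; 1 of them equals 18 — holds.
C6: T + P = 18 + 17 = 35; 35 ≤ 36, bound 36 not met — does not hold.
C7: T * S = 18 * 2 = 36 — holds.
C8: 2T - 2V = 2(18) - 2(2) = 32 — holds.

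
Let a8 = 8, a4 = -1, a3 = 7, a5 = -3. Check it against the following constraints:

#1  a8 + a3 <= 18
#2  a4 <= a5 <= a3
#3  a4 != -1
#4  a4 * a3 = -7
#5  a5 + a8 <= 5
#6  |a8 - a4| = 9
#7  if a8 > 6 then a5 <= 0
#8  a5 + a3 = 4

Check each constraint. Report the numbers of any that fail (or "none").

No — constraints 2 and 3 are not satisfied.

#1 a8 + a3 = 8 + 7 = 15; 15 ≤ 18  OK
#2 values -1, -3, 7; a4 = -1 is not <= a5 = -3  FAIL
#3 a4 = -1, but -1 is required to differ  FAIL
#4 a4 * a3 = -1 * 7 = -7  OK
#5 a5 + a8 = -3 + 8 = 5; 5 ≤ 5  OK
#6 |8 - (-1)| = 9  OK
#7 a8 = 8 > 6, so we need a5 ≤ 0; a5 = -3 ≤ 0  OK
#8 a5 + a3 = -3 + 7 = 4  OK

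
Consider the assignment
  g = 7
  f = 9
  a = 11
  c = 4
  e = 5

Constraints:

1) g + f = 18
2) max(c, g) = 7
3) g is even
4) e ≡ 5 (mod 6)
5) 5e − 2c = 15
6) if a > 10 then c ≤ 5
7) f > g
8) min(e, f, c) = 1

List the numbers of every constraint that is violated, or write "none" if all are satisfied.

Constraints 1, 3, 5, and 8 do not hold.

1) g + f = 7 + 9 = 16, not 18  FAIL
2) max(4, 7) = 7  OK
3) g = 7 is odd  FAIL
4) 5 mod 6 = 5  OK
5) 5e − 2c = 5(5) − 2(4) = 17, not 15  FAIL
6) a = 11 > 10, so we need c ≤ 5; c = 4 ≤ 5  OK
7) f = 9, g = 7; 9 > 7  OK
8) min(5, 9, 4) = 4, not 1  FAIL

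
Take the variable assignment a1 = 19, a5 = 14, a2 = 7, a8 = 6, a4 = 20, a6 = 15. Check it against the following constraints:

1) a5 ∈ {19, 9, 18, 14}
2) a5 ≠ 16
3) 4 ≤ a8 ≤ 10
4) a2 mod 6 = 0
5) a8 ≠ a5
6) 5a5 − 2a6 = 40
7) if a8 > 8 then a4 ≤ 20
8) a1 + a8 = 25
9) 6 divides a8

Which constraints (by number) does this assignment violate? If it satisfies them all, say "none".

1) a5 = 14 is in {19, 9, 18, 14}  ✔
2) a5 = 14, and 14 ≠ 16  ✔
3) a8 = 6 lies in [4, 10]  ✔
4) 7 mod 6 = 1, not 0  ✘
5) a8 = 6, a5 = 14; distinct  ✔
6) 5a5 − 2a6 = 5(14) − 2(15) = 40  ✔
7) a8 = 6, not > 8; antecedent false, conditional vacuously true  ✔
8) a1 + a8 = 19 + 6 = 25  ✔
9) 6 / 6 = 1, so 6 divides 6  ✔

No — constraint 4 is not satisfied.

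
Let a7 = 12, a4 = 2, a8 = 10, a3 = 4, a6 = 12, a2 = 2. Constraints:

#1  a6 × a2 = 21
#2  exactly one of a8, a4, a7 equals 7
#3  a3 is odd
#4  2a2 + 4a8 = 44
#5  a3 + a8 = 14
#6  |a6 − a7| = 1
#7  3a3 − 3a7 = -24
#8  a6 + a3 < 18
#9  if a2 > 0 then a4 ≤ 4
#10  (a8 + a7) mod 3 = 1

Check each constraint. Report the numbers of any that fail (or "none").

#1 a6 × a2 = 12 × 2 = 24, not 21 — fails.
#2 a8=10, a4=2, a7=12; 0 of them equal 7, not exactly one — fails.
#3 a3 = 4 is even — fails.
#4 2a2 + 4a8 = 2(2) + 4(10) = 44 — holds.
#5 a3 + a8 = 4 + 10 = 14 — holds.
#6 |12 − 12| = 0, not 1 — fails.
#7 3a3 − 3a7 = 3(4) − 3(12) = -24 — holds.
#8 a6 + a3 = 12 + 4 = 16; 16 < 18 — holds.
#9 a2 = 2 > 0, so we need a4 ≤ 4; a4 = 2 ≤ 4 — holds.
#10 a8 + a7 = 22; 22 mod 3 = 1 — holds.

Constraints 1, 2, 3, 6 do not hold.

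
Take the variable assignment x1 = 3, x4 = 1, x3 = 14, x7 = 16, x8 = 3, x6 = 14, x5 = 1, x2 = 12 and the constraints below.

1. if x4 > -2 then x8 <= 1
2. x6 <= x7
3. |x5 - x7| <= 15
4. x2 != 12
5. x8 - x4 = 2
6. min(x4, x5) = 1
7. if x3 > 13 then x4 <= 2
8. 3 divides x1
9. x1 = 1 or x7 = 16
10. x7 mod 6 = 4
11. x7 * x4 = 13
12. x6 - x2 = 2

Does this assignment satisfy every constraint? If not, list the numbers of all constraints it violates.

Constraints 1, 4, 11 do not hold.

1. x4 = 1 > -2, so we need x8 ≤ 1; but x8 = 3 > 1  fails
2. x6 = 14, x7 = 16; 14 ≤ 16  holds
3. |1 - 16| = 15; 15 ≤ 15  holds
4. x2 = 12, but 12 is required to differ  fails
5. x8 - x4 = 3 - 1 = 2  holds
6. min(1, 1) = 1  holds
7. x3 = 14 > 13, so we need x4 ≤ 2; x4 = 1 ≤ 2  holds
8. 3 / 3 = 1, so 3 divides 3  holds
9. x1 = 3 ≠ 1, but x7 = 16 = 16 (second disjunct)  holds
10. 16 mod 6 = 4  holds
11. x7 * x4 = 16 * 1 = 16, not 13  fails
12. x6 - x2 = 14 - 12 = 2  holds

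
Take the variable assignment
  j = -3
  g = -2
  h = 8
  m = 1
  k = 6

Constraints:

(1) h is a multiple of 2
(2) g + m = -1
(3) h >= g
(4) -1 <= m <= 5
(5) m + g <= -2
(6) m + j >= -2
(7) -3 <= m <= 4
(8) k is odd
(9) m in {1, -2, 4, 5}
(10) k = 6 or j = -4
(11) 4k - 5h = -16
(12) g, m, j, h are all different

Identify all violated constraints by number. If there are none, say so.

(1) 8 / 2 = 4, so 2 divides 8 — OK.
(2) g + m = -2 + 1 = -1 — OK.
(3) h = 8, g = -2; 8 ≥ -2 — OK.
(4) m = 1 lies in [-1, 5] — OK.
(5) m + g = 1 + (-2) = -1; -1 > -2, bound -2 not met — violated.
(6) m + j = 1 + (-3) = -2; -2 ≥ -2 — OK.
(7) m = 1 lies in [-3, 4] — OK.
(8) k = 6 is even — violated.
(9) m = 1 is in {1, -2, 4, 5} — OK.
(10) k = 6 = 6 (first disjunct) — OK.
(11) 4k - 5h = 4(6) - 5(8) = -16 — OK.
(12) values -2, 1, -3, 8 are pairwise distinct — OK.

Violated: 5 and 8.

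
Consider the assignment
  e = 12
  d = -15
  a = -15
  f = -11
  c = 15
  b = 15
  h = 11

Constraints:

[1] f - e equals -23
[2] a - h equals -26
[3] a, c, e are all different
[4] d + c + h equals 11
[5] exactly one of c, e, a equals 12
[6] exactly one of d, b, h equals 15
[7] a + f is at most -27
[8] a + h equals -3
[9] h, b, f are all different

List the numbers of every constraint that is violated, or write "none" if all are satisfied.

[1] f - e = -11 - 12 = -23 — holds.
[2] a - h = -15 - 11 = -26 — holds.
[3] values -15, 15, 12 are pairwise distinct — holds.
[4] d + c + h = -15 + 15 + 11 = 11 — holds.
[5] c=15, e=12, a=-15; 1 of them equals 12 — holds.
[6] d=-15, b=15, h=11; 1 of them equals 15 — holds.
[7] a + f = -15 + (-11) = -26; -26 > -27, bound -27 not met — does not hold.
[8] a + h = -15 + 11 = -4, not -3 — does not hold.
[9] values 11, 15, -11 are pairwise distinct — holds.

No — constraints 7, 8 are not satisfied.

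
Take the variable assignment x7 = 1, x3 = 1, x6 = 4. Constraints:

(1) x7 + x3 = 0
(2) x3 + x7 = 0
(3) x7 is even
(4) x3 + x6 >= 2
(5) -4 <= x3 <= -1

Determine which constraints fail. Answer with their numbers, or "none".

(1) x7 + x3 = 1 + 1 = 2, not 0 — does not hold.
(2) x3 + x7 = 1 + 1 = 2, not 0 — does not hold.
(3) x7 = 1 is odd — does not hold.
(4) x3 + x6 = 1 + 4 = 5; 5 ≥ 2 — holds.
(5) x3 = 1 is outside [-4, -1] — does not hold.

No — constraints 1, 2, 3, 5 are not satisfied.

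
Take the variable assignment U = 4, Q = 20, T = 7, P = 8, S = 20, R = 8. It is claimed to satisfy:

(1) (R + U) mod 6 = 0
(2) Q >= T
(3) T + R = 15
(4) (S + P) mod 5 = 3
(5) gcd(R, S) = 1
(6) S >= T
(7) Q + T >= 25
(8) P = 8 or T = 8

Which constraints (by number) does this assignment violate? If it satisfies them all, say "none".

Constraint 5 is violated.

(1) R + U = 12; 12 mod 6 = 0  true
(2) Q = 20, T = 7; 20 ≥ 7  true
(3) T + R = 7 + 8 = 15  true
(4) S + P = 28; 28 mod 5 = 3  true
(5) gcd(8, 20) = 4, not 1  false
(6) S = 20, T = 7; 20 ≥ 7  true
(7) Q + T = 20 + 7 = 27; 27 ≥ 25  true
(8) P = 8 = 8 (first disjunct)  true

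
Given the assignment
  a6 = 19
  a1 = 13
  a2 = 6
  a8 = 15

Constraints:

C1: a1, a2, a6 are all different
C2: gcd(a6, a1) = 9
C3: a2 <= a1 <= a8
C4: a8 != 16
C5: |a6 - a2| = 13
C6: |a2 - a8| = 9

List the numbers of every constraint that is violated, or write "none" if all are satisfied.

C1: values 13, 6, 19 are pairwise distinct — holds.
C2: gcd(19, 13) = 1, not 9 — does not hold.
C3: values 6 <= 13 <= 15 — holds.
C4: a8 = 15, and 15 ≠ 16 — holds.
C5: |19 - 6| = 13 — holds.
C6: |6 - 15| = 9 — holds.

Violated: 2.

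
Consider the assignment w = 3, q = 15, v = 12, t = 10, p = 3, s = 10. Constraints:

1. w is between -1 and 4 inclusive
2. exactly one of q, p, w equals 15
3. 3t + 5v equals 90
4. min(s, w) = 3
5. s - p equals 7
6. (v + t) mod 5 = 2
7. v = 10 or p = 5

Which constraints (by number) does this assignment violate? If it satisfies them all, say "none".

Violated: 7.

1. w = 3 lies in [-1, 4] — holds.
2. q=15, p=3, w=3; 1 of them equals 15 — holds.
3. 3t + 5v = 3(10) + 5(12) = 90 — holds.
4. min(10, 3) = 3 — holds.
5. s - p = 10 - 3 = 7 — holds.
6. v + t = 22; 22 mod 5 = 2 — holds.
7. v = 12 ≠ 10 and p = 3 ≠ 5; both disjuncts false — fails.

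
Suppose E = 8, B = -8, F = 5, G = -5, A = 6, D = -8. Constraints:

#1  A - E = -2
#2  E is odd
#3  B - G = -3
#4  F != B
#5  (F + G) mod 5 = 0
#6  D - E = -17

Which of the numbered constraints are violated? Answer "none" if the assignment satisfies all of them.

#1 A - E = 6 - 8 = -2  yes
#2 E = 8 is even  no
#3 B - G = -8 - (-5) = -3  yes
#4 F = 5, B = -8; distinct  yes
#5 F + G = 0; 0 mod 5 = 0  yes
#6 D - E = -8 - 8 = -16, not -17  no

Constraints 2 and 6 do not hold.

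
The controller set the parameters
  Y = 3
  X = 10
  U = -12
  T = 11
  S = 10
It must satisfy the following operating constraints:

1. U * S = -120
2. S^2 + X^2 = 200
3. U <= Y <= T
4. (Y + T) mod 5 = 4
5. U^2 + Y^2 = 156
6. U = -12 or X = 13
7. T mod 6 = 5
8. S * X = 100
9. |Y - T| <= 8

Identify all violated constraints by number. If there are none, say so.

Violated: 5.

1. U * S = -12 * 10 = -120 — satisfied.
2. S^2 + X^2 = 10^2 + 10^2 = 100 + 100 = 200 — satisfied.
3. values -12 <= 3 <= 11 — satisfied.
4. Y + T = 14; 14 mod 5 = 4 — satisfied.
5. U^2 + Y^2 = (-12)^2 + 3^2 = 144 + 9 = 153, not 156 — violated.
6. U = -12 = -12 (first disjunct) — satisfied.
7. 11 mod 6 = 5 — satisfied.
8. S * X = 10 * 10 = 100 — satisfied.
9. |3 - 11| = 8; 8 ≤ 8 — satisfied.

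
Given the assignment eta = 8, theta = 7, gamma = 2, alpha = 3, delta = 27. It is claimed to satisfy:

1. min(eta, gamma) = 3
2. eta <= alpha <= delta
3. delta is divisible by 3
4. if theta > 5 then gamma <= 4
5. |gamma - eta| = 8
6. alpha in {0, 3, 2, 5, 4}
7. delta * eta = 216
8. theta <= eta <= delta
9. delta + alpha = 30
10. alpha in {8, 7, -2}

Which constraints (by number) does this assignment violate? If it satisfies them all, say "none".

Constraints 1, 2, 5, 10 do not hold.

1. min(8, 2) = 2, not 3 — fails.
2. values 8, 3, 27; eta = 8 is not <= alpha = 3 — fails.
3. 27 / 3 = 9, so 3 divides 27 — holds.
4. theta = 7 > 5, so we need gamma ≤ 4; gamma = 2 ≤ 4 — holds.
5. |2 - 8| = 6, not 8 — fails.
6. alpha = 3 is in {0, 3, 2, 5, 4} — holds.
7. delta * eta = 27 * 8 = 216 — holds.
8. values 7 <= 8 <= 27 — holds.
9. delta + alpha = 27 + 3 = 30 — holds.
10. alpha = 3 is not in {8, 7, -2} — fails.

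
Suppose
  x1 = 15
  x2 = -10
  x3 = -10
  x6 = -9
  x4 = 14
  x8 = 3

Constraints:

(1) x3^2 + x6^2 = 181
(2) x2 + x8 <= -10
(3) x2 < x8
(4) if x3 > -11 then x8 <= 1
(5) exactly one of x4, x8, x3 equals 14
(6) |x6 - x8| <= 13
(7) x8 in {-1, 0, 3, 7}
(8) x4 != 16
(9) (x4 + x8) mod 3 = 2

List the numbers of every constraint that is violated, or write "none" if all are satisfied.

Constraints 2 and 4 are violated.

(1) x3^2 + x6^2 = (-10)^2 + (-9)^2 = 100 + 81 = 181  OK
(2) x2 + x8 = -10 + 3 = -7; -7 > -10, bound -10 not met  FAIL
(3) x2 = -10, x8 = 3; -10 < 3  OK
(4) x3 = -10 > -11, so we need x8 ≤ 1; but x8 = 3 > 1  FAIL
(5) x4=14, x8=3, x3=-10; 1 of them equals 14  OK
(6) |-9 - 3| = 12; 12 ≤ 13  OK
(7) x8 = 3 is in {-1, 0, 3, 7}  OK
(8) x4 = 14, and 14 ≠ 16  OK
(9) x4 + x8 = 17; 17 mod 3 = 2  OK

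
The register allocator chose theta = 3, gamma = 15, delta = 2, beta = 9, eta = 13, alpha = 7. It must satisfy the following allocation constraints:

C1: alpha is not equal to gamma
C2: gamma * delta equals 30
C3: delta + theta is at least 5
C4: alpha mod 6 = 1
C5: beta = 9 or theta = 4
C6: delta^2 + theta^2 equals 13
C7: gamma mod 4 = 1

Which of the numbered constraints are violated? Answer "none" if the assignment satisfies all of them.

Constraint 7 does not hold.

C1: alpha = 7, gamma = 15; distinct — satisfied.
C2: gamma * delta = 15 * 2 = 30 — satisfied.
C3: delta + theta = 2 + 3 = 5; 5 ≥ 5 — satisfied.
C4: 7 mod 6 = 1 — satisfied.
C5: beta = 9 = 9 (first disjunct) — satisfied.
C6: delta^2 + theta^2 = 2^2 + 3^2 = 4 + 9 = 13 — satisfied.
C7: 15 mod 4 = 3, not 1 — violated.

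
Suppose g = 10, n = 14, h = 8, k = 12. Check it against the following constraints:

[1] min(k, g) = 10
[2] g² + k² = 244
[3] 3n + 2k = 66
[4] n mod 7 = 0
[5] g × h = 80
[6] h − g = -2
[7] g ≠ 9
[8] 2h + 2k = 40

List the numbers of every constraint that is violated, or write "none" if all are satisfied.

All constraints are satisfied.

[1] min(12, 10) = 10 — satisfied.
[2] g² + k² = 10² + 12² = 100 + 144 = 244 — satisfied.
[3] 3n + 2k = 3(14) + 2(12) = 66 — satisfied.
[4] 14 mod 7 = 0 — satisfied.
[5] g × h = 10 × 8 = 80 — satisfied.
[6] h − g = 8 − 10 = -2 — satisfied.
[7] g = 10, and 10 ≠ 9 — satisfied.
[8] 2h + 2k = 2(8) + 2(12) = 40 — satisfied.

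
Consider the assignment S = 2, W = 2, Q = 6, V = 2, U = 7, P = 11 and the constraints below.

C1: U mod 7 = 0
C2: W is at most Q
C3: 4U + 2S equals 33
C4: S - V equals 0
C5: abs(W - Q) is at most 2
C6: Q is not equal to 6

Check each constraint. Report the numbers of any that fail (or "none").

C1: 7 mod 7 = 0 — holds.
C2: W = 2, Q = 6; 2 ≤ 6 — holds.
C3: 4U + 2S = 4(7) + 2(2) = 32, not 33 — fails.
C4: S - V = 2 - 2 = 0 — holds.
C5: abs(2 - 6) = 4; 4 > 2, exceeds bound 2 — fails.
C6: Q = 6, but 6 is required to differ — fails.

No — constraints 3, 5, 6 are not satisfied.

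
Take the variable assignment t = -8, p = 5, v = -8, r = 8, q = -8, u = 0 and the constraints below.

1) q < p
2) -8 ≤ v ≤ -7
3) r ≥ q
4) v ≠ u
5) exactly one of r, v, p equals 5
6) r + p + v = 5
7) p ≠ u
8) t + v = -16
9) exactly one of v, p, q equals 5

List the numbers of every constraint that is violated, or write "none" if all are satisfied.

1) q = -8, p = 5; -8 < 5  yes
2) v = -8 lies in [-8, -7]  yes
3) r = 8, q = -8; 8 ≥ -8  yes
4) v = -8, u = 0; distinct  yes
5) r=8, v=-8, p=5; 1 of them equals 5  yes
6) r + p + v = 8 + 5 + (-8) = 5  yes
7) p = 5, u = 0; distinct  yes
8) t + v = -8 + (-8) = -16  yes
9) v=-8, p=5, q=-8; 1 of them equals 5  yes

Yes — all constraints hold.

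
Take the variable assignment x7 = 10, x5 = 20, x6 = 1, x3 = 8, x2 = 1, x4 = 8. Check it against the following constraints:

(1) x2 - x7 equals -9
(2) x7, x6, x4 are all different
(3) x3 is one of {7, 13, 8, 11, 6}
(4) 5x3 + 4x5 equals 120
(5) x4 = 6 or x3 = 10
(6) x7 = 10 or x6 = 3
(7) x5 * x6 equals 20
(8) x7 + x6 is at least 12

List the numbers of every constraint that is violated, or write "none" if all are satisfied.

Constraints 5, 8 do not hold.

(1) x2 - x7 = 1 - 10 = -9 — holds.
(2) values 10, 1, 8 are pairwise distinct — holds.
(3) x3 = 8 is in {7, 13, 8, 11, 6} — holds.
(4) 5x3 + 4x5 = 5(8) + 4(20) = 120 — holds.
(5) x4 = 8 ≠ 6 and x3 = 8 ≠ 10; both disjuncts false — does not hold.
(6) x7 = 10 = 10 (first disjunct) — holds.
(7) x5 * x6 = 20 * 1 = 20 — holds.
(8) x7 + x6 = 10 + 1 = 11; 11 < 12, bound 12 not met — does not hold.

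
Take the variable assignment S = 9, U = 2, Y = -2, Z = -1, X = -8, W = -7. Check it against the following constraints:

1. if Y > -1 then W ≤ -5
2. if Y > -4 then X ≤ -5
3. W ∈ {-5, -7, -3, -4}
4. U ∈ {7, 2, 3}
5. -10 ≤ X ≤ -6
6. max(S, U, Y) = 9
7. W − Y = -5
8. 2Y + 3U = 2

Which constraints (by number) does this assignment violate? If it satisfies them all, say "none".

No violations.

1. Y = -2, not > -1; antecedent false, conditional vacuously true — satisfied.
2. Y = -2 > -4, so we need X ≤ -5; X = -8 ≤ -5 — satisfied.
3. W = -7 is in {-5, -7, -3, -4} — satisfied.
4. U = 2 is in {7, 2, 3} — satisfied.
5. X = -8 lies in [-10, -6] — satisfied.
6. max(9, 2, -2) = 9 — satisfied.
7. W − Y = -7 − (-2) = -5 — satisfied.
8. 2Y + 3U = 2(-2) + 3(2) = 2 — satisfied.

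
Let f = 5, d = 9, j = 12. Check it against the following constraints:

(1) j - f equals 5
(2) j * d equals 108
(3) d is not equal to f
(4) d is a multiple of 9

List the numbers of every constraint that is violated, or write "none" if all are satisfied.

Constraint 1 does not hold.

(1) j - f = 12 - 5 = 7, not 5  false
(2) j * d = 12 * 9 = 108  true
(3) d = 9, f = 5; distinct  true
(4) 9 / 9 = 1, so 9 divides 9  true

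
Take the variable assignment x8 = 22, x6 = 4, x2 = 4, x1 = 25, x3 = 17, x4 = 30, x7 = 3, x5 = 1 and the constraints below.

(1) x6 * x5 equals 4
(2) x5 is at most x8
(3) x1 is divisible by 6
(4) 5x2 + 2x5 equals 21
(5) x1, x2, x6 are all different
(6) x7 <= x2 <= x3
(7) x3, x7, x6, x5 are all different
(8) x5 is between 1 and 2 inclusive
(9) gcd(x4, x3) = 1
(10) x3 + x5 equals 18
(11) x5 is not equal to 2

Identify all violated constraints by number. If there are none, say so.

No — constraints 3, 4, and 5 are not satisfied.

(1) x6 * x5 = 4 * 1 = 4  ✔
(2) x5 = 1, x8 = 22; 1 ≤ 22  ✔
(3) 25 = 6*4 + 1, so 6 does not divide 25  ✘
(4) 5x2 + 2x5 = 5(4) + 2(1) = 22, not 21  ✘
(5) x2 = x6 = 4, not all different  ✘
(6) values 3 <= 4 <= 17  ✔
(7) values 17, 3, 4, 1 are pairwise distinct  ✔
(8) x5 = 1 lies in [1, 2]  ✔
(9) gcd(30, 17) = 1  ✔
(10) x3 + x5 = 17 + 1 = 18  ✔
(11) x5 = 1, and 1 ≠ 2  ✔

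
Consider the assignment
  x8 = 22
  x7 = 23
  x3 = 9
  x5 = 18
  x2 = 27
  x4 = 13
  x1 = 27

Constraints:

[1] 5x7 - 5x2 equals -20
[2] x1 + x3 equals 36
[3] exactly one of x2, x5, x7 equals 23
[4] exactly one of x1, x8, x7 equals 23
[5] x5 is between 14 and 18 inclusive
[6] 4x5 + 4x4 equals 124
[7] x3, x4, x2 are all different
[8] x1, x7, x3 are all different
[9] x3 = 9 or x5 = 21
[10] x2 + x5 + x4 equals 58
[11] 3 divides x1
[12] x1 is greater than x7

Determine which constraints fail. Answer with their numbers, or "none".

The assignment satisfies every constraint.

[1] 5x7 - 5x2 = 5(23) - 5(27) = -20 — satisfied.
[2] x1 + x3 = 27 + 9 = 36 — satisfied.
[3] x2=27, x5=18, x7=23; 1 of them equals 23 — satisfied.
[4] x1=27, x8=22, x7=23; 1 of them equals 23 — satisfied.
[5] x5 = 18 lies in [14, 18] — satisfied.
[6] 4x5 + 4x4 = 4(18) + 4(13) = 124 — satisfied.
[7] values 9, 13, 27 are pairwise distinct — satisfied.
[8] values 27, 23, 9 are pairwise distinct — satisfied.
[9] x3 = 9 = 9 (first disjunct) — satisfied.
[10] x2 + x5 + x4 = 27 + 18 + 13 = 58 — satisfied.
[11] 27 / 3 = 9, so 3 divides 27 — satisfied.
[12] x1 = 27, x7 = 23; 27 > 23 — satisfied.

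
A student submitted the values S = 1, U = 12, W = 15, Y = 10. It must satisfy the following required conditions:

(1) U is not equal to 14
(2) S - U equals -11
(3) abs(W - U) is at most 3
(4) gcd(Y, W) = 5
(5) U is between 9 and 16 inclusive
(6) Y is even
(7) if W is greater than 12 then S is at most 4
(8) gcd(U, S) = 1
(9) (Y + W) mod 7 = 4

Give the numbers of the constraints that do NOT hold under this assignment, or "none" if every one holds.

No violations.

(1) U = 12, and 12 ≠ 14  true
(2) S - U = 1 - 12 = -11  true
(3) abs(15 - 12) = 3; 3 ≤ 3  true
(4) gcd(10, 15) = 5  true
(5) U = 12 lies in [9, 16]  true
(6) Y = 10 is even  true
(7) W = 15 > 12, so we need S ≤ 4; S = 1 ≤ 4  true
(8) gcd(12, 1) = 1  true
(9) Y + W = 25; 25 mod 7 = 4  true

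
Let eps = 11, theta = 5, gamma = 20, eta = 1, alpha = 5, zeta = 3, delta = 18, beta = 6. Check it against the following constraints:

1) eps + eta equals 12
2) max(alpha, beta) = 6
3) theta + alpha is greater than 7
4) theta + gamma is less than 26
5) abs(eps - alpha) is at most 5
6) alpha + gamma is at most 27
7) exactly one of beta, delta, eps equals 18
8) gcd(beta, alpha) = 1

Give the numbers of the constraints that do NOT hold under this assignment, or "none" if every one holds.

1) eps + eta = 11 + 1 = 12  yes
2) max(5, 6) = 6  yes
3) theta + alpha = 5 + 5 = 10; 10 > 7  yes
4) theta + gamma = 5 + 20 = 25; 25 < 26  yes
5) abs(11 - 5) = 6; 6 > 5, exceeds bound 5  no
6) alpha + gamma = 5 + 20 = 25; 25 ≤ 27  yes
7) beta=6, delta=18, eps=11; 1 of them equals 18  yes
8) gcd(6, 5) = 1  yes

Violated: 5.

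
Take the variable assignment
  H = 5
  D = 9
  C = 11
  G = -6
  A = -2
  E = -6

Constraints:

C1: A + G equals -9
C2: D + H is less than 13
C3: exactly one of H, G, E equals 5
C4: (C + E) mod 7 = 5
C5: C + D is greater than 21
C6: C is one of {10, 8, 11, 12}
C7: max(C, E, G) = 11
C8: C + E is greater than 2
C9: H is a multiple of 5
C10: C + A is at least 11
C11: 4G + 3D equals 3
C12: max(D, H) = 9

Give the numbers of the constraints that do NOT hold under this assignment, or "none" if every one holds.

The assignment fails constraints 1, 2, 5, 10.

C1: A + G = -2 + (-6) = -8, not -9  ✗
C2: D + H = 9 + 5 = 14; 14 ≥ 13, bound 13 not met  ✗
C3: H=5, G=-6, E=-6; 1 of them equals 5  ✓
C4: C + E = 5; 5 mod 7 = 5  ✓
C5: C + D = 11 + 9 = 20; 20 ≤ 21, bound 21 not met  ✗
C6: C = 11 is in {10, 8, 11, 12}  ✓
C7: max(11, -6, -6) = 11  ✓
C8: C + E = 11 + (-6) = 5; 5 > 2  ✓
C9: 5 / 5 = 1, so 5 divides 5  ✓
C10: C + A = 11 + (-2) = 9; 9 < 11, bound 11 not met  ✗
C11: 4G + 3D = 4(-6) + 3(9) = 3  ✓
C12: max(9, 5) = 9  ✓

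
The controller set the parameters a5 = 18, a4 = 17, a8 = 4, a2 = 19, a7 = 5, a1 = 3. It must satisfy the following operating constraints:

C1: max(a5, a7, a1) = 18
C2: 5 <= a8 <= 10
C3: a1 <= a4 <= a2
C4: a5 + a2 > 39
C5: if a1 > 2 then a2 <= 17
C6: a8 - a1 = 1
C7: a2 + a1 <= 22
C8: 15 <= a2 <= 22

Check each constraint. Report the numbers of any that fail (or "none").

Constraints 2, 4, 5 are violated.

C1: max(18, 5, 3) = 18  ✔
C2: a8 = 4 is outside [5, 10]  ✘
C3: values 3 <= 17 <= 19  ✔
C4: a5 + a2 = 18 + 19 = 37; 37 ≤ 39, bound 39 not met  ✘
C5: a1 = 3 > 2, so we need a2 ≤ 17; but a2 = 19 > 17  ✘
C6: a8 - a1 = 4 - 3 = 1  ✔
C7: a2 + a1 = 19 + 3 = 22; 22 ≤ 22  ✔
C8: a2 = 19 lies in [15, 22]  ✔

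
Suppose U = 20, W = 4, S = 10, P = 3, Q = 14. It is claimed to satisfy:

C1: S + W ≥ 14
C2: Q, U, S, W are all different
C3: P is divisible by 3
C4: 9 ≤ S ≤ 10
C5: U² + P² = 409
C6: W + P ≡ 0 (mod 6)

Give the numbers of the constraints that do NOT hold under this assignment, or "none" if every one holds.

Constraint 6 does not hold.

C1: S + W = 10 + 4 = 14; 14 ≥ 14 — holds.
C2: values 14, 20, 10, 4 are pairwise distinct — holds.
C3: 3 / 3 = 1, so 3 divides 3 — holds.
C4: S = 10 lies in [9, 10] — holds.
C5: U² + P² = 20² + 3² = 400 + 9 = 409 — holds.
C6: W + P = 7; 7 mod 6 = 1, not 0 — fails.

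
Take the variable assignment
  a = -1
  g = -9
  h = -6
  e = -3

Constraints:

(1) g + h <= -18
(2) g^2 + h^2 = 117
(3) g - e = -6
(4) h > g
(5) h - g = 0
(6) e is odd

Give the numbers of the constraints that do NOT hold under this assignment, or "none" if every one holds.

(1) g + h = -9 + (-6) = -15; -15 > -18, bound -18 not met  fails
(2) g^2 + h^2 = (-9)^2 + (-6)^2 = 81 + 36 = 117  holds
(3) g - e = -9 - (-3) = -6  holds
(4) h = -6, g = -9; -6 > -9  holds
(5) h - g = -6 - (-9) = 3, not 0  fails
(6) e = -3 is odd  holds

The assignment fails constraints 1, 5.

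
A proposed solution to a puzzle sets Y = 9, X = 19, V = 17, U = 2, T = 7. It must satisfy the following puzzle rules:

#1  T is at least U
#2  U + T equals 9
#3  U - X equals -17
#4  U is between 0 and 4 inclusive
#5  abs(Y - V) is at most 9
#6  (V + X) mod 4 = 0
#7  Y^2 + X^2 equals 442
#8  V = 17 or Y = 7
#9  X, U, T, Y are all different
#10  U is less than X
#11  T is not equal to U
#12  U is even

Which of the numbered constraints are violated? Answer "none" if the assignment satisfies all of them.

All constraints are satisfied.

#1 T = 7, U = 2; 7 ≥ 2 — holds.
#2 U + T = 2 + 7 = 9 — holds.
#3 U - X = 2 - 19 = -17 — holds.
#4 U = 2 lies in [0, 4] — holds.
#5 abs(9 - 17) = 8; 8 ≤ 9 — holds.
#6 V + X = 36; 36 mod 4 = 0 — holds.
#7 Y^2 + X^2 = 9^2 + 19^2 = 81 + 361 = 442 — holds.
#8 V = 17 = 17 (first disjunct) — holds.
#9 values 19, 2, 7, 9 are pairwise distinct — holds.
#10 U = 2, X = 19; 2 < 19 — holds.
#11 T = 7, U = 2; distinct — holds.
#12 U = 2 is even — holds.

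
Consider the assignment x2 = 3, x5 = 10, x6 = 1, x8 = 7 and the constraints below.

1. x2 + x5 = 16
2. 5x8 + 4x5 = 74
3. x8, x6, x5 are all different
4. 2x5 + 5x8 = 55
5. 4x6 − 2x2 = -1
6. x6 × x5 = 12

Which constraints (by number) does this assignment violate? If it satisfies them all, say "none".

The assignment fails constraints 1, 2, 5, and 6.

1. x2 + x5 = 3 + 10 = 13, not 16  FAIL
2. 5x8 + 4x5 = 5(7) + 4(10) = 75, not 74  FAIL
3. values 7, 1, 10 are pairwise distinct  OK
4. 2x5 + 5x8 = 2(10) + 5(7) = 55  OK
5. 4x6 − 2x2 = 4(1) − 2(3) = -2, not -1  FAIL
6. x6 × x5 = 1 × 10 = 10, not 12  FAIL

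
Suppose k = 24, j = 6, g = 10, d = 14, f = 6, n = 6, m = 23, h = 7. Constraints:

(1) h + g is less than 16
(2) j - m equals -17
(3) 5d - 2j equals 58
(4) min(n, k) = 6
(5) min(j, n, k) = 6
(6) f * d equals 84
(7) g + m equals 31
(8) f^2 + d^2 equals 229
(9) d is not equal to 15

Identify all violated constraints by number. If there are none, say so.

The assignment fails constraints 1, 7, 8.

(1) h + g = 7 + 10 = 17; 17 ≥ 16, bound 16 not met  FAIL
(2) j - m = 6 - 23 = -17  OK
(3) 5d - 2j = 5(14) - 2(6) = 58  OK
(4) min(6, 24) = 6  OK
(5) min(6, 6, 24) = 6  OK
(6) f * d = 6 * 14 = 84  OK
(7) g + m = 10 + 23 = 33, not 31  FAIL
(8) f^2 + d^2 = 6^2 + 14^2 = 36 + 196 = 232, not 229  FAIL
(9) d = 14, and 14 ≠ 15  OK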